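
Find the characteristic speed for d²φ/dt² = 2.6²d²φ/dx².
Speed = 2.6. Information travels along characteristics x = x₀ ± 2.6t.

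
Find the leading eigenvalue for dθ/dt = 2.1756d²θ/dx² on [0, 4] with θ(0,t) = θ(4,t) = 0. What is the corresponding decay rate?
Eigenvalues: λₙ = 2.1756n²π²/4².
First three modes:
  n=1: λ₁ = 2.1756π²/4² ≈ 1.342
  n=2: λ₂ = 8.7024π²/4² ≈ 5.368 (4× faster decay)
  n=3: λ₃ = 19.5804π²/4² ≈ 12.078 (9× faster decay)
As t → ∞, higher modes decay exponentially faster. The n=1 mode dominates: θ ~ c₁ sin(πx/4) e^{-λ₁t}.
Decay rate: λ₁ = 2.1756π²/4² ≈ 1.342.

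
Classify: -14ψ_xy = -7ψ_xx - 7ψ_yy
Rewriting in standard form: 7ψ_xx - 14ψ_xy + 7ψ_yy = 0. Parabolic (discriminant = 0).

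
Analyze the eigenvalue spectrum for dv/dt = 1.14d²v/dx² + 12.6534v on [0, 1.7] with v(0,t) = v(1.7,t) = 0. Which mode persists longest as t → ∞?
Eigenvalues: λₙ = 1.14n²π²/1.7² - 12.6534.
First three modes:
  n=1: λ₁ = 1.14π²/1.7² - 12.6534 ≈ -8.76
  n=2: λ₂ = 4.56π²/1.7² - 12.6534 ≈ 2.919
  n=3: λ₃ = 10.26π²/1.7² - 12.6534 ≈ 22.385
Since 1.14π²/1.7² ≈ 3.893 < 12.6534, λ₁ < 0.
The n=1 mode grows fastest (−λₙ is largest for n=1) → dominates.
Asymptotic: v ~ c₁ sin(πx/1.7) e^{8.76t} (exponential growth at rate −λ₁ ≈ 8.76).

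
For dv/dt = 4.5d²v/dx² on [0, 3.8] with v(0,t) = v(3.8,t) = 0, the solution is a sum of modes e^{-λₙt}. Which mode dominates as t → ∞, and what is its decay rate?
Eigenvalues: λₙ = 4.5n²π²/3.8².
First three modes:
  n=1: λ₁ = 4.5π²/3.8² ≈ 3.076
  n=2: λ₂ = 18π²/3.8² ≈ 12.303 (4× faster decay)
  n=3: λ₃ = 40.5π²/3.8² ≈ 27.681 (9× faster decay)
As t → ∞, higher modes decay exponentially faster. The n=1 mode dominates: v ~ c₁ sin(πx/3.8) e^{-λ₁t}.
Decay rate: λ₁ = 4.5π²/3.8² ≈ 3.076.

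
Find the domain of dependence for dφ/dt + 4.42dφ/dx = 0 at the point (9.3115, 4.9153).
A single point: x = -12.414126. The characteristic through (9.3115, 4.9153) is x - 4.42t = const, so x = 9.3115 - 4.42·4.9153 = -12.414126.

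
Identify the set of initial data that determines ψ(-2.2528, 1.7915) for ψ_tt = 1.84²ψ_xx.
Domain of dependence: [-5.54916, 1.04356]. Signals travel at speed 1.84, so data within |x - -2.2528| ≤ 1.84·1.7915 = 3.29636 can reach the point.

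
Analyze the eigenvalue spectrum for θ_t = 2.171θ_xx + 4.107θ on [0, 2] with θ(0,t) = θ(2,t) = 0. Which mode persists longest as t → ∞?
Eigenvalues: λₙ = 2.171n²π²/2² - 4.107.
First three modes:
  n=1: λ₁ = 2.171π²/2² - 4.107 ≈ 1.25
  n=2: λ₂ = 8.684π²/2² - 4.107 ≈ 17.32
  n=3: λ₃ = 19.539π²/2² - 4.107 ≈ 44.104
Since 2.171π²/2² ≈ 5.357 > 4.107, all λₙ > 0.
The n=1 mode decays slowest → dominates as t → ∞.
Asymptotic: θ ~ c₁ sin(πx/2) e^{-λ₁t} with decay rate λ₁ ≈ 1.25.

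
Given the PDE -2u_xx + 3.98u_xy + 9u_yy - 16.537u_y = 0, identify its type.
The second-order coefficients are A = -2, B = 3.98, C = 9. Since B² - 4AC = 87.8404 > 0, this is a hyperbolic PDE.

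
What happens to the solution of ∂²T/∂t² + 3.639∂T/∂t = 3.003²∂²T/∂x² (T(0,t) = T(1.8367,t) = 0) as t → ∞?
T → 0. Damping (γ=3.639) dissipates energy; oscillations decay exponentially.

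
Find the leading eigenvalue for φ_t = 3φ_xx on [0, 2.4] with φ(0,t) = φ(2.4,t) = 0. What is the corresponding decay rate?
Eigenvalues: λₙ = 3n²π²/2.4².
First three modes:
  n=1: λ₁ = 3π²/2.4² ≈ 5.14
  n=2: λ₂ = 12π²/2.4² ≈ 20.562 (4× faster decay)
  n=3: λ₃ = 27π²/2.4² ≈ 46.264 (9× faster decay)
As t → ∞, higher modes decay exponentially faster. The n=1 mode dominates: φ ~ c₁ sin(πx/2.4) e^{-λ₁t}.
Decay rate: λ₁ = 3π²/2.4² ≈ 5.14.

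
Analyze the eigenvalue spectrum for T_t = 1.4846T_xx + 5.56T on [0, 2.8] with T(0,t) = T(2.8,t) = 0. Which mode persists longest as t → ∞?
Eigenvalues: λₙ = 1.4846n²π²/2.8² - 5.56.
First three modes:
  n=1: λ₁ = 1.4846π²/2.8² - 5.56 ≈ -3.691
  n=2: λ₂ = 5.9384π²/2.8² - 5.56 ≈ 1.916
  n=3: λ₃ = 13.3614π²/2.8² - 5.56 ≈ 11.26
Since 1.4846π²/2.8² ≈ 1.869 < 5.56, λ₁ < 0.
The n=1 mode grows fastest (−λₙ is largest for n=1) → dominates.
Asymptotic: T ~ c₁ sin(πx/2.8) e^{3.691t} (exponential growth at rate −λ₁ ≈ 3.691).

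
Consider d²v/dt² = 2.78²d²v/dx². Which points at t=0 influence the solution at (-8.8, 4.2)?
Domain of dependence: [-20.476, 2.876]. Signals travel at speed 2.78, so data within |x - -8.8| ≤ 2.78·4.2 = 11.676 can reach the point.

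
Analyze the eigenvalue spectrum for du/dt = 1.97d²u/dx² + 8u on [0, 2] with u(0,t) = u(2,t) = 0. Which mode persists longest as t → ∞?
Eigenvalues: λₙ = 1.97n²π²/2² - 8.
First three modes:
  n=1: λ₁ = 1.97π²/2² - 8 ≈ -3.139
  n=2: λ₂ = 7.88π²/2² - 8 ≈ 11.443
  n=3: λ₃ = 17.73π²/2² - 8 ≈ 35.747
Since 1.97π²/2² ≈ 4.861 < 8, λ₁ < 0.
The n=1 mode grows fastest (−λₙ is largest for n=1) → dominates.
Asymptotic: u ~ c₁ sin(πx/2) e^{3.139t} (exponential growth at rate −λ₁ ≈ 3.139).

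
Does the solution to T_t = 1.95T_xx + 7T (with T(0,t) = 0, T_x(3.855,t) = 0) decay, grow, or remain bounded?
T grows unboundedly. Reaction dominates diffusion (r=7 > κπ²/(4L²)≈0.32); solution grows exponentially.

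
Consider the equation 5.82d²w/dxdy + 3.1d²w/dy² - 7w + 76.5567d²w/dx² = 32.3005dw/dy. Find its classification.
Rewriting in standard form: 76.5567d²w/dx² + 5.82d²w/dxdy + 3.1d²w/dy² - 32.3005dw/dy - 7w = 0. Elliptic. (A = 76.5567, B = 5.82, C = 3.1 gives B² - 4AC = -915.43068.)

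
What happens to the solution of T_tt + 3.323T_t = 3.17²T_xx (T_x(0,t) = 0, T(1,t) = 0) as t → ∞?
T → 0. Damping (γ=3.323) dissipates energy; oscillations decay exponentially.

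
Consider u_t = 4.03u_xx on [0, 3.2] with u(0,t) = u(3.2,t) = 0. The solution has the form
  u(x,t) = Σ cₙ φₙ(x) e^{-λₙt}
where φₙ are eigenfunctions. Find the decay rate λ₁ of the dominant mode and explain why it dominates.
Eigenvalues: λₙ = 4.03n²π²/3.2².
First three modes:
  n=1: λ₁ = 4.03π²/3.2² ≈ 3.884
  n=2: λ₂ = 16.12π²/3.2² ≈ 15.537 (4× faster decay)
  n=3: λ₃ = 36.27π²/3.2² ≈ 34.958 (9× faster decay)
As t → ∞, higher modes decay exponentially faster. The n=1 mode dominates: u ~ c₁ sin(πx/3.2) e^{-λ₁t}.
Decay rate: λ₁ = 4.03π²/3.2² ≈ 3.884.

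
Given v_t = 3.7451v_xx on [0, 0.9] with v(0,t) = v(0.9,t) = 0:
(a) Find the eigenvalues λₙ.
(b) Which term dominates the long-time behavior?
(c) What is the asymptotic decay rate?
Eigenvalues: λₙ = 3.7451n²π²/0.9².
First three modes:
  n=1: λ₁ = 3.7451π²/0.9² ≈ 45.633
  n=2: λ₂ = 14.9804π²/0.9² ≈ 182.532 (4× faster decay)
  n=3: λ₃ = 33.7059π²/0.9² ≈ 410.696 (9× faster decay)
As t → ∞, higher modes decay exponentially faster. The n=1 mode dominates: v ~ c₁ sin(πx/0.9) e^{-λ₁t}.
Decay rate: λ₁ = 3.7451π²/0.9² ≈ 45.633.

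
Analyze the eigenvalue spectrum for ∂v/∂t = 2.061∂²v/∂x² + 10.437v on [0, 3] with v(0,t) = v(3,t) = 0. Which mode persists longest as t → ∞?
Eigenvalues: λₙ = 2.061n²π²/3² - 10.437.
First three modes:
  n=1: λ₁ = 2.061π²/3² - 10.437 ≈ -8.177
  n=2: λ₂ = 8.244π²/3² - 10.437 ≈ -1.396
  n=3: λ₃ = 18.549π²/3² - 10.437 ≈ 9.904
Since 2.061π²/3² ≈ 2.26 < 10.437, λ₁ < 0.
The n=1 mode grows fastest (−λₙ is largest for n=1) → dominates.
Asymptotic: v ~ c₁ sin(πx/3) e^{8.177t} (exponential growth at rate −λ₁ ≈ 8.177).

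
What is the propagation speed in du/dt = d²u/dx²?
Infinite. The heat equation is parabolic, not hyperbolic, so disturbances propagate instantly.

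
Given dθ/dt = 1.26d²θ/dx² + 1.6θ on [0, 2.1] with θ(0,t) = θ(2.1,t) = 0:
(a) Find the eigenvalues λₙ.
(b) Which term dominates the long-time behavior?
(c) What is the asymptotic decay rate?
Eigenvalues: λₙ = 1.26n²π²/2.1² - 1.6.
First three modes:
  n=1: λ₁ = 1.26π²/2.1² - 1.6 ≈ 1.22
  n=2: λ₂ = 5.04π²/2.1² - 1.6 ≈ 9.68
  n=3: λ₃ = 11.34π²/2.1² - 1.6 ≈ 23.779
Since 1.26π²/2.1² ≈ 2.82 > 1.6, all λₙ > 0.
The n=1 mode decays slowest → dominates as t → ∞.
Asymptotic: θ ~ c₁ sin(πx/2.1) e^{-λ₁t} with decay rate λ₁ ≈ 1.22.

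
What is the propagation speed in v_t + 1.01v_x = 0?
Speed = 1.01. Information travels along x - 1.01t = const (rightward).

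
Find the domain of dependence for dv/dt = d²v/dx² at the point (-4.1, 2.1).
The entire real line. The heat equation has infinite propagation speed: any initial disturbance instantly affects all points (though exponentially small far away).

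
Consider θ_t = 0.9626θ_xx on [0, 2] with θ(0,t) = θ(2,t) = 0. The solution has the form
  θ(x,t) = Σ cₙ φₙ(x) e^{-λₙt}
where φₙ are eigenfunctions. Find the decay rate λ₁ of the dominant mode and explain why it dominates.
Eigenvalues: λₙ = 0.9626n²π²/2².
First three modes:
  n=1: λ₁ = 0.9626π²/2² ≈ 2.375
  n=2: λ₂ = 3.8504π²/2² ≈ 9.5 (4× faster decay)
  n=3: λ₃ = 8.6634π²/2² ≈ 21.376 (9× faster decay)
As t → ∞, higher modes decay exponentially faster. The n=1 mode dominates: θ ~ c₁ sin(πx/2) e^{-λ₁t}.
Decay rate: λ₁ = 0.9626π²/2² ≈ 2.375.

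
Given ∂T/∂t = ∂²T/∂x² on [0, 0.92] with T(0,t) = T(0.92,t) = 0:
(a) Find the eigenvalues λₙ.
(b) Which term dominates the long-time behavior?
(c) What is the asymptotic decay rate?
Eigenvalues: λₙ = n²π²/0.92².
First three modes:
  n=1: λ₁ = π²/0.92² ≈ 11.661
  n=2: λ₂ = 4π²/0.92² ≈ 46.643 (4× faster decay)
  n=3: λ₃ = 9π²/0.92² ≈ 104.946 (9× faster decay)
As t → ∞, higher modes decay exponentially faster. The n=1 mode dominates: T ~ c₁ sin(πx/0.92) e^{-λ₁t}.
Decay rate: λ₁ = π²/0.92² ≈ 11.661.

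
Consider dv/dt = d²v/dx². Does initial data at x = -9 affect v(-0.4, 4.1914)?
Yes, for any finite x. The heat equation has infinite propagation speed, so all initial data affects all points at any t > 0.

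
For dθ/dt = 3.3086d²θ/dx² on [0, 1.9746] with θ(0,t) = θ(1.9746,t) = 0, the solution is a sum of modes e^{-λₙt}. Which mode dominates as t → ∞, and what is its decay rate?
Eigenvalues: λₙ = 3.3086n²π²/1.9746².
First three modes:
  n=1: λ₁ = 3.3086π²/1.9746² ≈ 8.375
  n=2: λ₂ = 13.2344π²/1.9746² ≈ 33.5 (4× faster decay)
  n=3: λ₃ = 29.7774π²/1.9746² ≈ 75.375 (9× faster decay)
As t → ∞, higher modes decay exponentially faster. The n=1 mode dominates: θ ~ c₁ sin(πx/1.9746) e^{-λ₁t}.
Decay rate: λ₁ = 3.3086π²/1.9746² ≈ 8.375.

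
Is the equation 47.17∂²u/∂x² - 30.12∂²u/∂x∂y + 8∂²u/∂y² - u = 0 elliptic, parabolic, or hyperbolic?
Computing B² - 4AC with A = 47.17, B = -30.12, C = 8: discriminant = -602.2256 (negative). Answer: elliptic.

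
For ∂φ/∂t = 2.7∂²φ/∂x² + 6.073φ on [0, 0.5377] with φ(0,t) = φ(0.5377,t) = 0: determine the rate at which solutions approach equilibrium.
Eigenvalues: λₙ = 2.7n²π²/0.5377² - 6.073.
First three modes:
  n=1: λ₁ = 2.7π²/0.5377² - 6.073 ≈ 86.096
  n=2: λ₂ = 10.8π²/0.5377² - 6.073 ≈ 362.602
  n=3: λ₃ = 24.3π²/0.5377² - 6.073 ≈ 823.445
Since 2.7π²/0.5377² ≈ 92.169 > 6.073, all λₙ > 0.
The n=1 mode decays slowest → dominates as t → ∞.
Asymptotic: φ ~ c₁ sin(πx/0.5377) e^{-λ₁t} with decay rate λ₁ ≈ 86.096.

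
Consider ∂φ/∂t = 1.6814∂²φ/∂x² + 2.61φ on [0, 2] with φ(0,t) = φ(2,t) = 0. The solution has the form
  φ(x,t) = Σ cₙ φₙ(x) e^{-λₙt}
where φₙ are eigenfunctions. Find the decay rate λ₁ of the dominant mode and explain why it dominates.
Eigenvalues: λₙ = 1.6814n²π²/2² - 2.61.
First three modes:
  n=1: λ₁ = 1.6814π²/2² - 2.61 ≈ 1.539
  n=2: λ₂ = 6.7256π²/2² - 2.61 ≈ 13.985
  n=3: λ₃ = 15.1326π²/2² - 2.61 ≈ 34.728
Since 1.6814π²/2² ≈ 4.149 > 2.61, all λₙ > 0.
The n=1 mode decays slowest → dominates as t → ∞.
Asymptotic: φ ~ c₁ sin(πx/2) e^{-λ₁t} with decay rate λ₁ ≈ 1.539.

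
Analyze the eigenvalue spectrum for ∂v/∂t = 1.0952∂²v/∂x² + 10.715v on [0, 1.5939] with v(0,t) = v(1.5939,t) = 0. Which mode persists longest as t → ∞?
Eigenvalues: λₙ = 1.0952n²π²/1.5939² - 10.715.
First three modes:
  n=1: λ₁ = 1.0952π²/1.5939² - 10.715 ≈ -6.46
  n=2: λ₂ = 4.3808π²/1.5939² - 10.715 ≈ 6.304
  n=3: λ₃ = 9.8568π²/1.5939² - 10.715 ≈ 27.577
Since 1.0952π²/1.5939² ≈ 4.255 < 10.715, λ₁ < 0.
The n=1 mode grows fastest (−λₙ is largest for n=1) → dominates.
Asymptotic: v ~ c₁ sin(πx/1.5939) e^{6.46t} (exponential growth at rate −λ₁ ≈ 6.46).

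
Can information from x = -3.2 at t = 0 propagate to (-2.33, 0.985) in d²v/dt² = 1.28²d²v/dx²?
Yes. The domain of dependence is [-3.5908, -1.0692], and -3.2 ∈ [-3.5908, -1.0692].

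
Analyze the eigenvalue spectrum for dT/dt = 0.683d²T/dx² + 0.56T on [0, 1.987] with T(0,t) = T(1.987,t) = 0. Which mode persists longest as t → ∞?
Eigenvalues: λₙ = 0.683n²π²/1.987² - 0.56.
First three modes:
  n=1: λ₁ = 0.683π²/1.987² - 0.56 ≈ 1.147
  n=2: λ₂ = 2.732π²/1.987² - 0.56 ≈ 6.269
  n=3: λ₃ = 6.147π²/1.987² - 0.56 ≈ 14.806
Since 0.683π²/1.987² ≈ 1.707 > 0.56, all λₙ > 0.
The n=1 mode decays slowest → dominates as t → ∞.
Asymptotic: T ~ c₁ sin(πx/1.987) e^{-λ₁t} with decay rate λ₁ ≈ 1.147.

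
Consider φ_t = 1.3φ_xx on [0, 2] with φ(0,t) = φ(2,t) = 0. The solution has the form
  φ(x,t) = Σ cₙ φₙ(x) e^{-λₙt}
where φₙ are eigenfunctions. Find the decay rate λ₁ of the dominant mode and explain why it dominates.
Eigenvalues: λₙ = 1.3n²π²/2².
First three modes:
  n=1: λ₁ = 1.3π²/2² ≈ 3.208
  n=2: λ₂ = 5.2π²/2² ≈ 12.83 (4× faster decay)
  n=3: λ₃ = 11.7π²/2² ≈ 28.869 (9× faster decay)
As t → ∞, higher modes decay exponentially faster. The n=1 mode dominates: φ ~ c₁ sin(πx/2) e^{-λ₁t}.
Decay rate: λ₁ = 1.3π²/2² ≈ 3.208.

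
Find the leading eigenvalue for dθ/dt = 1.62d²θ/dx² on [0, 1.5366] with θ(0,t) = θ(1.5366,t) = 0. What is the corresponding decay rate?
Eigenvalues: λₙ = 1.62n²π²/1.5366².
First three modes:
  n=1: λ₁ = 1.62π²/1.5366² ≈ 6.772
  n=2: λ₂ = 6.48π²/1.5366² ≈ 27.087 (4× faster decay)
  n=3: λ₃ = 14.58π²/1.5366² ≈ 60.945 (9× faster decay)
As t → ∞, higher modes decay exponentially faster. The n=1 mode dominates: θ ~ c₁ sin(πx/1.5366) e^{-λ₁t}.
Decay rate: λ₁ = 1.62π²/1.5366² ≈ 6.772.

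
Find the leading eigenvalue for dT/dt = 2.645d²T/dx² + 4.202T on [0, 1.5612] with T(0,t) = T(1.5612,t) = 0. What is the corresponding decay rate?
Eigenvalues: λₙ = 2.645n²π²/1.5612² - 4.202.
First three modes:
  n=1: λ₁ = 2.645π²/1.5612² - 4.202 ≈ 6.508
  n=2: λ₂ = 10.58π²/1.5612² - 4.202 ≈ 38.64
  n=3: λ₃ = 23.805π²/1.5612² - 4.202 ≈ 92.192
Since 2.645π²/1.5612² ≈ 10.71 > 4.202, all λₙ > 0.
The n=1 mode decays slowest → dominates as t → ∞.
Asymptotic: T ~ c₁ sin(πx/1.5612) e^{-λ₁t} with decay rate λ₁ ≈ 6.508.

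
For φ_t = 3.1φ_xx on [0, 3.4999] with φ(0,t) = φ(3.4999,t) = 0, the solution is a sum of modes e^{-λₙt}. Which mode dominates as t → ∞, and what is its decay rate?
Eigenvalues: λₙ = 3.1n²π²/3.4999².
First three modes:
  n=1: λ₁ = 3.1π²/3.4999² ≈ 2.498
  n=2: λ₂ = 12.4π²/3.4999² ≈ 9.991 (4× faster decay)
  n=3: λ₃ = 27.9π²/3.4999² ≈ 22.48 (9× faster decay)
As t → ∞, higher modes decay exponentially faster. The n=1 mode dominates: φ ~ c₁ sin(πx/3.4999) e^{-λ₁t}.
Decay rate: λ₁ = 3.1π²/3.4999² ≈ 2.498.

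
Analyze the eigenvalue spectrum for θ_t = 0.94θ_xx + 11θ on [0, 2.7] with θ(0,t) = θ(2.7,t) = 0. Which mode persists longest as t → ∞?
Eigenvalues: λₙ = 0.94n²π²/2.7² - 11.
First three modes:
  n=1: λ₁ = 0.94π²/2.7² - 11 ≈ -9.727
  n=2: λ₂ = 3.76π²/2.7² - 11 ≈ -5.91
  n=3: λ₃ = 8.46π²/2.7² - 11 ≈ 0.454
Since 0.94π²/2.7² ≈ 1.273 < 11, λ₁ < 0.
The n=1 mode grows fastest (−λₙ is largest for n=1) → dominates.
Asymptotic: θ ~ c₁ sin(πx/2.7) e^{9.727t} (exponential growth at rate −λ₁ ≈ 9.727).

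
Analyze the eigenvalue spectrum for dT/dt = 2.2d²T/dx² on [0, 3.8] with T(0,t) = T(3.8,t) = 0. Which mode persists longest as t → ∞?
Eigenvalues: λₙ = 2.2n²π²/3.8².
First three modes:
  n=1: λ₁ = 2.2π²/3.8² ≈ 1.504
  n=2: λ₂ = 8.8π²/3.8² ≈ 6.015 (4× faster decay)
  n=3: λ₃ = 19.8π²/3.8² ≈ 13.533 (9× faster decay)
As t → ∞, higher modes decay exponentially faster. The n=1 mode dominates: T ~ c₁ sin(πx/3.8) e^{-λ₁t}.
Decay rate: λ₁ = 2.2π²/3.8² ≈ 1.504.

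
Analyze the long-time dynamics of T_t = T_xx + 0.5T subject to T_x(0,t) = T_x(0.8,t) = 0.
Long-time behavior: T grows unboundedly. With Neumann BCs the constant mode has diffusion eigenvalue 0, so any r > 0 makes it grow like e^(0.5t); solution grows exponentially.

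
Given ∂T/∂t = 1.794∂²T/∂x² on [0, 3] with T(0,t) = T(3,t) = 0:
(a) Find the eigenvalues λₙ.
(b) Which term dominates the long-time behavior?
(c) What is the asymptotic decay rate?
Eigenvalues: λₙ = 1.794n²π²/3².
First three modes:
  n=1: λ₁ = 1.794π²/3² ≈ 1.967
  n=2: λ₂ = 7.176π²/3² ≈ 7.869 (4× faster decay)
  n=3: λ₃ = 16.146π²/3² ≈ 17.706 (9× faster decay)
As t → ∞, higher modes decay exponentially faster. The n=1 mode dominates: T ~ c₁ sin(πx/3) e^{-λ₁t}.
Decay rate: λ₁ = 1.794π²/3² ≈ 1.967.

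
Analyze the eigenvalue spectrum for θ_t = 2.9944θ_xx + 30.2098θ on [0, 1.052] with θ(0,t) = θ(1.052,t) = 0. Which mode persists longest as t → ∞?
Eigenvalues: λₙ = 2.9944n²π²/1.052² - 30.2098.
First three modes:
  n=1: λ₁ = 2.9944π²/1.052² - 30.2098 ≈ -3.506
  n=2: λ₂ = 11.9776π²/1.052² - 30.2098 ≈ 76.607
  n=3: λ₃ = 26.9496π²/1.052² - 30.2098 ≈ 210.127
Since 2.9944π²/1.052² ≈ 26.704 < 30.2098, λ₁ < 0.
The n=1 mode grows fastest (−λₙ is largest for n=1) → dominates.
Asymptotic: θ ~ c₁ sin(πx/1.052) e^{3.506t} (exponential growth at rate −λ₁ ≈ 3.506).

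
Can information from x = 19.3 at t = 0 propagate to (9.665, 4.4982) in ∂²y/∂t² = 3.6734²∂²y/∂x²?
Yes. The domain of dependence is [-6.85868788, 26.18868788], and 19.3 ∈ [-6.85868788, 26.18868788].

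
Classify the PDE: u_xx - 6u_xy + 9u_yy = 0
A = 1, B = -6, C = 9. Discriminant B² - 4AC = 0. Since 0 = 0, parabolic.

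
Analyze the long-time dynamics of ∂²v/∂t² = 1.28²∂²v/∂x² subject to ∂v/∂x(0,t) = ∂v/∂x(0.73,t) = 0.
Long-time behavior: v oscillates about a mean that drifts linearly in t (generically unbounded; no decay). There is no damping, so the nonconstant modes persist as standing waves (energy conserved, no decay). But with Neumann conditions at both ends the constant mode has eigenvalue 0: the spatial mean M(t) of v satisfies M'' = 0, so M(t) = M(0) + M'(0)·t. Unless the initial velocity has zero mean (∫v_t(x,0)dx = 0), the solution grows linearly in t (unbounded, though not exponentially); if it does have zero mean, the solution stays bounded and simply oscillates.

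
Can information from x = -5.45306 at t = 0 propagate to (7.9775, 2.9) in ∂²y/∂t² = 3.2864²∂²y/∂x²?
No. The domain of dependence is [-1.55306, 17.50806], and -5.45306 is outside this interval.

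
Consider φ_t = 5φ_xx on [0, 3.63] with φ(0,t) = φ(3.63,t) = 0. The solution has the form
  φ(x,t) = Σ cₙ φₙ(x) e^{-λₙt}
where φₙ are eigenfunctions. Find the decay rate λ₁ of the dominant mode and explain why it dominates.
Eigenvalues: λₙ = 5n²π²/3.63².
First three modes:
  n=1: λ₁ = 5π²/3.63² ≈ 3.745
  n=2: λ₂ = 20π²/3.63² ≈ 14.98 (4× faster decay)
  n=3: λ₃ = 45π²/3.63² ≈ 33.705 (9× faster decay)
As t → ∞, higher modes decay exponentially faster. The n=1 mode dominates: φ ~ c₁ sin(πx/3.63) e^{-λ₁t}.
Decay rate: λ₁ = 5π²/3.63² ≈ 3.745.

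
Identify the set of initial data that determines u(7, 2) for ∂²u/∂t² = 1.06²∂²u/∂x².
Domain of dependence: [4.88, 9.12]. Signals travel at speed 1.06, so data within |x - 7| ≤ 1.06·2 = 2.12 can reach the point.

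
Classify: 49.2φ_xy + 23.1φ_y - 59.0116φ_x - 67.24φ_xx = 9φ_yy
Rewriting in standard form: -67.24φ_xx + 49.2φ_xy - 9φ_yy - 59.0116φ_x + 23.1φ_y = 0. Parabolic (discriminant = 0).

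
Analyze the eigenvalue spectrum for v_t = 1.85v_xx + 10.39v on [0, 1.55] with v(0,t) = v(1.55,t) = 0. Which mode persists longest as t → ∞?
Eigenvalues: λₙ = 1.85n²π²/1.55² - 10.39.
First three modes:
  n=1: λ₁ = 1.85π²/1.55² - 10.39 ≈ -2.79
  n=2: λ₂ = 7.4π²/1.55² - 10.39 ≈ 20.01
  n=3: λ₃ = 16.65π²/1.55² - 10.39 ≈ 58.009
Since 1.85π²/1.55² ≈ 7.6 < 10.39, λ₁ < 0.
The n=1 mode grows fastest (−λₙ is largest for n=1) → dominates.
Asymptotic: v ~ c₁ sin(πx/1.55) e^{2.79t} (exponential growth at rate −λ₁ ≈ 2.79).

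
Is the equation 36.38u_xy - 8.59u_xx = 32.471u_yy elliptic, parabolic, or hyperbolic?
Rewriting in standard form: -8.59u_xx + 36.38u_xy - 32.471u_yy = 0. Computing B² - 4AC with A = -8.59, B = 36.38, C = -32.471: discriminant = 207.80084 (positive). Answer: hyperbolic.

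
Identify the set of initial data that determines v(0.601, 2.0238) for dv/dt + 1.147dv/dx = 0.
A single point: x = -1.7202986. The characteristic through (0.601, 2.0238) is x - 1.147t = const, so x = 0.601 - 1.147·2.0238 = -1.7202986.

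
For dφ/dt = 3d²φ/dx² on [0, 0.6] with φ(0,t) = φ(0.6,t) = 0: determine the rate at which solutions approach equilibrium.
Eigenvalues: λₙ = 3n²π²/0.6².
First three modes:
  n=1: λ₁ = 3π²/0.6² ≈ 82.247
  n=2: λ₂ = 12π²/0.6² ≈ 328.987 (4× faster decay)
  n=3: λ₃ = 27π²/0.6² ≈ 740.22 (9× faster decay)
As t → ∞, higher modes decay exponentially faster. The n=1 mode dominates: φ ~ c₁ sin(πx/0.6) e^{-λ₁t}.
Decay rate: λ₁ = 3π²/0.6² ≈ 82.247.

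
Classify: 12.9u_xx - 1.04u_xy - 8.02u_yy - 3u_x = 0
Hyperbolic (discriminant = 414.9136).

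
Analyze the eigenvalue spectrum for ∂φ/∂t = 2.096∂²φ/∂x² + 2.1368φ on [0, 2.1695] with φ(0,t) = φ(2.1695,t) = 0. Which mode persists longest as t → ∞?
Eigenvalues: λₙ = 2.096n²π²/2.1695² - 2.1368.
First three modes:
  n=1: λ₁ = 2.096π²/2.1695² - 2.1368 ≈ 2.258
  n=2: λ₂ = 8.384π²/2.1695² - 2.1368 ≈ 15.444
  n=3: λ₃ = 18.864π²/2.1695² - 2.1368 ≈ 37.419
Since 2.096π²/2.1695² ≈ 4.395 > 2.1368, all λₙ > 0.
The n=1 mode decays slowest → dominates as t → ∞.
Asymptotic: φ ~ c₁ sin(πx/2.1695) e^{-λ₁t} with decay rate λ₁ ≈ 2.258.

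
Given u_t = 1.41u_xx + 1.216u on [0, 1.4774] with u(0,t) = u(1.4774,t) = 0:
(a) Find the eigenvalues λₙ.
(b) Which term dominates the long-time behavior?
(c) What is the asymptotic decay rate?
Eigenvalues: λₙ = 1.41n²π²/1.4774² - 1.216.
First three modes:
  n=1: λ₁ = 1.41π²/1.4774² - 1.216 ≈ 5.16
  n=2: λ₂ = 5.64π²/1.4774² - 1.216 ≈ 24.286
  n=3: λ₃ = 12.69π²/1.4774² - 1.216 ≈ 56.165
Since 1.41π²/1.4774² ≈ 6.376 > 1.216, all λₙ > 0.
The n=1 mode decays slowest → dominates as t → ∞.
Asymptotic: u ~ c₁ sin(πx/1.4774) e^{-λ₁t} with decay rate λ₁ ≈ 5.16.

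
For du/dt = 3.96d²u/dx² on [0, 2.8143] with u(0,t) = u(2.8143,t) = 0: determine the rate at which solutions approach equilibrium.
Eigenvalues: λₙ = 3.96n²π²/2.8143².
First three modes:
  n=1: λ₁ = 3.96π²/2.8143² ≈ 4.935
  n=2: λ₂ = 15.84π²/2.8143² ≈ 19.738 (4× faster decay)
  n=3: λ₃ = 35.64π²/2.8143² ≈ 44.412 (9× faster decay)
As t → ∞, higher modes decay exponentially faster. The n=1 mode dominates: u ~ c₁ sin(πx/2.8143) e^{-λ₁t}.
Decay rate: λ₁ = 3.96π²/2.8143² ≈ 4.935.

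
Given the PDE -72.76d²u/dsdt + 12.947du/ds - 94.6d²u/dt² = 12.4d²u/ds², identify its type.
Rewriting in standard form: -12.4d²u/ds² - 72.76d²u/dsdt - 94.6d²u/dt² + 12.947du/ds = 0. The second-order coefficients are A = -12.4, B = -72.76, C = -94.6. Since B² - 4AC = 601.8576 > 0, this is a hyperbolic PDE.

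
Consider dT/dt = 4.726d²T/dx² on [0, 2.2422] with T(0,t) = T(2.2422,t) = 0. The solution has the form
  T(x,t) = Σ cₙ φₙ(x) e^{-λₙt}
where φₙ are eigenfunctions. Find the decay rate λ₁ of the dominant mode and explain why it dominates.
Eigenvalues: λₙ = 4.726n²π²/2.2422².
First three modes:
  n=1: λ₁ = 4.726π²/2.2422² ≈ 9.278
  n=2: λ₂ = 18.904π²/2.2422² ≈ 37.111 (4× faster decay)
  n=3: λ₃ = 42.534π²/2.2422² ≈ 83.5 (9× faster decay)
As t → ∞, higher modes decay exponentially faster. The n=1 mode dominates: T ~ c₁ sin(πx/2.2422) e^{-λ₁t}.
Decay rate: λ₁ = 4.726π²/2.2422² ≈ 9.278.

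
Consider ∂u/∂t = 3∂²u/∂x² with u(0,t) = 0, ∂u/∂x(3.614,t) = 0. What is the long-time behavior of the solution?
As t → ∞, u → 0. Heat escapes through the Dirichlet boundary.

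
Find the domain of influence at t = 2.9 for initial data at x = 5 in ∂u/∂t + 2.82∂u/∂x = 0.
At x = 13.178. The characteristic carries data from (5, 0) to (13.178, 2.9).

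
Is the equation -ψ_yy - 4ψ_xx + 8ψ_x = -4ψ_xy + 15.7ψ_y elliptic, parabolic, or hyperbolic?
Rewriting in standard form: -4ψ_xx + 4ψ_xy - ψ_yy + 8ψ_x - 15.7ψ_y = 0. Computing B² - 4AC with A = -4, B = 4, C = -1: discriminant = 0 (zero). Answer: parabolic.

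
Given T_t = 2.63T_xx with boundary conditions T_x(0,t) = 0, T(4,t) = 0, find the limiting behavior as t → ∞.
T → 0. Heat escapes through the Dirichlet boundary.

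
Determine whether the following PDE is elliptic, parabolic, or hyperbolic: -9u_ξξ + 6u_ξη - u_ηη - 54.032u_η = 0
Coefficients: A = -9, B = 6, C = -1. B² - 4AC = 0, which is zero, so the equation is parabolic.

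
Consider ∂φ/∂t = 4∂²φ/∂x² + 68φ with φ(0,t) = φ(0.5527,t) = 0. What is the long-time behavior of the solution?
As t → ∞, φ → 0. Diffusion dominates reaction (r=68 < κπ²/L²≈129.24); solution decays.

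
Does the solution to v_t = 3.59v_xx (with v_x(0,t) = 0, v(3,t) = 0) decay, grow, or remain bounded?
v → 0. Heat escapes through the Dirichlet boundary.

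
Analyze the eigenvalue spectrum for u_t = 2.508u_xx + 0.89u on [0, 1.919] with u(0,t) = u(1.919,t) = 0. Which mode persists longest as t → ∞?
Eigenvalues: λₙ = 2.508n²π²/1.919² - 0.89.
First three modes:
  n=1: λ₁ = 2.508π²/1.919² - 0.89 ≈ 5.832
  n=2: λ₂ = 10.032π²/1.919² - 0.89 ≈ 25.997
  n=3: λ₃ = 22.572π²/1.919² - 0.89 ≈ 59.605
Since 2.508π²/1.919² ≈ 6.722 > 0.89, all λₙ > 0.
The n=1 mode decays slowest → dominates as t → ∞.
Asymptotic: u ~ c₁ sin(πx/1.919) e^{-λ₁t} with decay rate λ₁ ≈ 5.832.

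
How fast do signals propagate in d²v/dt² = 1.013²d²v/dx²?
Speed = 1.013. Information travels along characteristics x = x₀ ± 1.013t.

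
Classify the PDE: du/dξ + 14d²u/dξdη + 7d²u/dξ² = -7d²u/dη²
Rewriting in standard form: 7d²u/dξ² + 14d²u/dξdη + 7d²u/dη² + du/dξ = 0. A = 7, B = 14, C = 7. Discriminant B² - 4AC = 0. Since 0 = 0, parabolic.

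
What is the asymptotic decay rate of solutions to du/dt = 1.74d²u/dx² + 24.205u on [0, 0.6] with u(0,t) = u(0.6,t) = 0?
Eigenvalues: λₙ = 1.74n²π²/0.6² - 24.205.
First three modes:
  n=1: λ₁ = 1.74π²/0.6² - 24.205 ≈ 23.498
  n=2: λ₂ = 6.96π²/0.6² - 24.205 ≈ 166.607
  n=3: λ₃ = 15.66π²/0.6² - 24.205 ≈ 405.123
Since 1.74π²/0.6² ≈ 47.703 > 24.205, all λₙ > 0.
The n=1 mode decays slowest → dominates as t → ∞.
Asymptotic: u ~ c₁ sin(πx/0.6) e^{-λ₁t} with decay rate λ₁ ≈ 23.498.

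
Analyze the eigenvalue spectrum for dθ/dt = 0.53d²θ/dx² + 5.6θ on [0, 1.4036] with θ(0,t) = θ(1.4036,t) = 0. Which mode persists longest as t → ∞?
Eigenvalues: λₙ = 0.53n²π²/1.4036² - 5.6.
First three modes:
  n=1: λ₁ = 0.53π²/1.4036² - 5.6 ≈ -2.945
  n=2: λ₂ = 2.12π²/1.4036² - 5.6 ≈ 5.021
  n=3: λ₃ = 4.77π²/1.4036² - 5.6 ≈ 18.296
Since 0.53π²/1.4036² ≈ 2.655 < 5.6, λ₁ < 0.
The n=1 mode grows fastest (−λₙ is largest for n=1) → dominates.
Asymptotic: θ ~ c₁ sin(πx/1.4036) e^{2.945t} (exponential growth at rate −λ₁ ≈ 2.945).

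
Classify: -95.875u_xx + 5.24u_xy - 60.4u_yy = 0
Elliptic (discriminant = -23135.9424).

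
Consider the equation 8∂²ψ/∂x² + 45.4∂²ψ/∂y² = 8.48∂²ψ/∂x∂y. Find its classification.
Rewriting in standard form: 8∂²ψ/∂x² - 8.48∂²ψ/∂x∂y + 45.4∂²ψ/∂y² = 0. Elliptic. (A = 8, B = -8.48, C = 45.4 gives B² - 4AC = -1380.8896.)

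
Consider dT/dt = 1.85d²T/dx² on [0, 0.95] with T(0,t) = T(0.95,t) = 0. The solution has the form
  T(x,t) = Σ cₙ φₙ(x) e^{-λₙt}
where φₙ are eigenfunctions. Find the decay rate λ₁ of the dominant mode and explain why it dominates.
Eigenvalues: λₙ = 1.85n²π²/0.95².
First three modes:
  n=1: λ₁ = 1.85π²/0.95² ≈ 20.231
  n=2: λ₂ = 7.4π²/0.95² ≈ 80.925 (4× faster decay)
  n=3: λ₃ = 16.65π²/0.95² ≈ 182.082 (9× faster decay)
As t → ∞, higher modes decay exponentially faster. The n=1 mode dominates: T ~ c₁ sin(πx/0.95) e^{-λ₁t}.
Decay rate: λ₁ = 1.85π²/0.95² ≈ 20.231.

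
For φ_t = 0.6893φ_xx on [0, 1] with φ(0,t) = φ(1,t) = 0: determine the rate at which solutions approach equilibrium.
Eigenvalues: λₙ = 0.6893n²π².
First three modes:
  n=1: λ₁ = 0.6893π² ≈ 6.803
  n=2: λ₂ = 2.7572π² ≈ 27.212 (4× faster decay)
  n=3: λ₃ = 6.2037π² ≈ 61.228 (9× faster decay)
As t → ∞, higher modes decay exponentially faster. The n=1 mode dominates: φ ~ c₁ sin(πx) e^{-λ₁t}.
Decay rate: λ₁ = 0.6893π² ≈ 6.803.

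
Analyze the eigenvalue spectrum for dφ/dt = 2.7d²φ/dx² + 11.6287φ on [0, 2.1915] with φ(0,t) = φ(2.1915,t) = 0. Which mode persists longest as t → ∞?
Eigenvalues: λₙ = 2.7n²π²/2.1915² - 11.6287.
First three modes:
  n=1: λ₁ = 2.7π²/2.1915² - 11.6287 ≈ -6.08
  n=2: λ₂ = 10.8π²/2.1915² - 11.6287 ≈ 10.566
  n=3: λ₃ = 24.3π²/2.1915² - 11.6287 ≈ 38.308
Since 2.7π²/2.1915² ≈ 5.549 < 11.6287, λ₁ < 0.
The n=1 mode grows fastest (−λₙ is largest for n=1) → dominates.
Asymptotic: φ ~ c₁ sin(πx/2.1915) e^{6.08t} (exponential growth at rate −λ₁ ≈ 6.08).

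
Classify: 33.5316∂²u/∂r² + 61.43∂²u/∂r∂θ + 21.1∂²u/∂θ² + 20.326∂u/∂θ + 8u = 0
Hyperbolic (discriminant = 943.57786).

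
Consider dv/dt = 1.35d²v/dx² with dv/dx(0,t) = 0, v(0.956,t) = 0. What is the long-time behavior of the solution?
As t → ∞, v → 0. Heat escapes through the Dirichlet boundary.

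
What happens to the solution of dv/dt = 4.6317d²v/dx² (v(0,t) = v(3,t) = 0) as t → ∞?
v → 0. Heat diffuses out through both boundaries.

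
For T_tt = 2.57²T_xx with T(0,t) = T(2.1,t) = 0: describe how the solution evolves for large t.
T oscillates (no decay). Energy is conserved; the solution oscillates indefinitely as standing waves.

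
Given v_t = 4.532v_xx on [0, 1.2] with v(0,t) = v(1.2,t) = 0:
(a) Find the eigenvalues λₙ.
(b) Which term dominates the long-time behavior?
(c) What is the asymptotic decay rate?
Eigenvalues: λₙ = 4.532n²π²/1.2².
First three modes:
  n=1: λ₁ = 4.532π²/1.2² ≈ 31.062
  n=2: λ₂ = 18.128π²/1.2² ≈ 124.247 (4× faster decay)
  n=3: λ₃ = 40.788π²/1.2² ≈ 279.557 (9× faster decay)
As t → ∞, higher modes decay exponentially faster. The n=1 mode dominates: v ~ c₁ sin(πx/1.2) e^{-λ₁t}.
Decay rate: λ₁ = 4.532π²/1.2² ≈ 31.062.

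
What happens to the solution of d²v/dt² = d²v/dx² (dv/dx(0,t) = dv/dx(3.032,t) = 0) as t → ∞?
v oscillates about a mean that drifts linearly in t (generically unbounded; no decay). There is no damping, so the nonconstant modes persist as standing waves (energy conserved, no decay). But with Neumann conditions at both ends the constant mode has eigenvalue 0: the spatial mean M(t) of v satisfies M'' = 0, so M(t) = M(0) + M'(0)·t. Unless the initial velocity has zero mean (∫v_t(x,0)dx = 0), the solution grows linearly in t (unbounded, though not exponentially); if it does have zero mean, the solution stays bounded and simply oscillates.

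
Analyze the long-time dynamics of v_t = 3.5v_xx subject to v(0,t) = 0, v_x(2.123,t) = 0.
Long-time behavior: v → 0. Heat escapes through the Dirichlet boundary.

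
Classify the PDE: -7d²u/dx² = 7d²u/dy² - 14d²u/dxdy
Rewriting in standard form: -7d²u/dx² + 14d²u/dxdy - 7d²u/dy² = 0. A = -7, B = 14, C = -7. Discriminant B² - 4AC = 0. Since 0 = 0, parabolic.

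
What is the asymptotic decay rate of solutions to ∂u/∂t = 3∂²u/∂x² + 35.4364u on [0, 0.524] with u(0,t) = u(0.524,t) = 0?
Eigenvalues: λₙ = 3n²π²/0.524² - 35.4364.
First three modes:
  n=1: λ₁ = 3π²/0.524² - 35.4364 ≈ 72.398
  n=2: λ₂ = 12π²/0.524² - 35.4364 ≈ 395.902
  n=3: λ₃ = 27π²/0.524² - 35.4364 ≈ 935.076
Since 3π²/0.524² ≈ 107.835 > 35.4364, all λₙ > 0.
The n=1 mode decays slowest → dominates as t → ∞.
Asymptotic: u ~ c₁ sin(πx/0.524) e^{-λ₁t} with decay rate λ₁ ≈ 72.398.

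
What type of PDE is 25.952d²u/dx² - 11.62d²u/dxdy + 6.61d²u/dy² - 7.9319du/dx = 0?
With A = 25.952, B = -11.62, C = 6.61, the discriminant is -551.14648. This is an elliptic PDE.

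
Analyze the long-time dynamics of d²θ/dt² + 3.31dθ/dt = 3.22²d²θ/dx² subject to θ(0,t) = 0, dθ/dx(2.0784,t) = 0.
Long-time behavior: θ → 0. Damping (γ=3.31) dissipates energy; oscillations decay exponentially.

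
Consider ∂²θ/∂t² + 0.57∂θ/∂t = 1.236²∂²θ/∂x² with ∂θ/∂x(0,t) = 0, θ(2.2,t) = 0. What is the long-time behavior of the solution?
As t → ∞, θ → 0. Damping (γ=0.57) dissipates energy; oscillations decay exponentially.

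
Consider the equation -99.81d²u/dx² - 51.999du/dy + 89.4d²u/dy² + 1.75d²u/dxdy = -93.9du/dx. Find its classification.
Rewriting in standard form: -99.81d²u/dx² + 1.75d²u/dxdy + 89.4d²u/dy² + 93.9du/dx - 51.999du/dy = 0. Hyperbolic. (A = -99.81, B = 1.75, C = 89.4 gives B² - 4AC = 35695.1185.)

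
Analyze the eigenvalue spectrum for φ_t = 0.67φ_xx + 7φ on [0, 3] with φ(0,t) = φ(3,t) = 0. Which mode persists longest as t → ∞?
Eigenvalues: λₙ = 0.67n²π²/3² - 7.
First three modes:
  n=1: λ₁ = 0.67π²/3² - 7 ≈ -6.265
  n=2: λ₂ = 2.68π²/3² - 7 ≈ -4.061
  n=3: λ₃ = 6.03π²/3² - 7 ≈ -0.387
Since 0.67π²/3² ≈ 0.735 < 7, λ₁ < 0.
The n=1 mode grows fastest (−λₙ is largest for n=1) → dominates.
Asymptotic: φ ~ c₁ sin(πx/3) e^{6.265t} (exponential growth at rate −λ₁ ≈ 6.265).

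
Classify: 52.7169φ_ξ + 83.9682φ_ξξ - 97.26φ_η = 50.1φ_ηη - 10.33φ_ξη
Rewriting in standard form: 83.9682φ_ξξ + 10.33φ_ξη - 50.1φ_ηη + 52.7169φ_ξ - 97.26φ_η = 0. Hyperbolic (discriminant = 16933.93618).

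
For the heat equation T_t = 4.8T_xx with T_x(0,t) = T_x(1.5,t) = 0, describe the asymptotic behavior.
T → constant (steady state). Heat is conserved (no flux at boundaries); solution approaches the spatial average.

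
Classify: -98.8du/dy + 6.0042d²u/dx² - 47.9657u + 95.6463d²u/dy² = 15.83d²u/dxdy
Rewriting in standard form: 6.0042d²u/dx² - 15.83d²u/dxdy + 95.6463d²u/dy² - 98.8du/dy - 47.9657u = 0. Elliptic (discriminant = -2046.52915784).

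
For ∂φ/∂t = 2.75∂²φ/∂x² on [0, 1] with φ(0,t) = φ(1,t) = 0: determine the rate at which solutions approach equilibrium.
Eigenvalues: λₙ = 2.75n²π².
First three modes:
  n=1: λ₁ = 2.75π² ≈ 27.141
  n=2: λ₂ = 11π² ≈ 108.566 (4× faster decay)
  n=3: λ₃ = 24.75π² ≈ 244.273 (9× faster decay)
As t → ∞, higher modes decay exponentially faster. The n=1 mode dominates: φ ~ c₁ sin(πx) e^{-λ₁t}.
Decay rate: λ₁ = 2.75π² ≈ 27.141.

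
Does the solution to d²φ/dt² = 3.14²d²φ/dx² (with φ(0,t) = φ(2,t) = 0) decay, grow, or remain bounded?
φ oscillates (no decay). Energy is conserved; the solution oscillates indefinitely as standing waves.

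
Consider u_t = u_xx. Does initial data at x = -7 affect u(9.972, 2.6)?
Yes, for any finite x. The heat equation has infinite propagation speed, so all initial data affects all points at any t > 0.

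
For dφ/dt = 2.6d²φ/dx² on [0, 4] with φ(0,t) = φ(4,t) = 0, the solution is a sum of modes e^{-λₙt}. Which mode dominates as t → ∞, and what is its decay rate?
Eigenvalues: λₙ = 2.6n²π²/4².
First three modes:
  n=1: λ₁ = 2.6π²/4² ≈ 1.604
  n=2: λ₂ = 10.4π²/4² ≈ 6.415 (4× faster decay)
  n=3: λ₃ = 23.4π²/4² ≈ 14.434 (9× faster decay)
As t → ∞, higher modes decay exponentially faster. The n=1 mode dominates: φ ~ c₁ sin(πx/4) e^{-λ₁t}.
Decay rate: λ₁ = 2.6π²/4² ≈ 1.604.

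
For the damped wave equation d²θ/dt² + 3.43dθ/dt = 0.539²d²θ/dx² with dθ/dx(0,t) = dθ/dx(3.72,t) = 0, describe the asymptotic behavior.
θ → constant (steady state). Damping (γ=3.43) dissipates the nonconstant modes; with Neumann BCs the spatial average obeys M''+γM'=0 and tends to a finite limit.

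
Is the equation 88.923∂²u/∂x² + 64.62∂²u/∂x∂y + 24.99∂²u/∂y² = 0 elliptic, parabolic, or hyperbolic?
Computing B² - 4AC with A = 88.923, B = 64.62, C = 24.99: discriminant = -4712.99868 (negative). Answer: elliptic.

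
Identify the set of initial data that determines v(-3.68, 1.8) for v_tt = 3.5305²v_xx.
Domain of dependence: [-10.0349, 2.6749]. Signals travel at speed 3.5305, so data within |x - -3.68| ≤ 3.5305·1.8 = 6.3549 can reach the point.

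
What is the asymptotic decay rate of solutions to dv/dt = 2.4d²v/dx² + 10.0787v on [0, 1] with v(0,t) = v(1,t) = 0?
Eigenvalues: λₙ = 2.4n²π²/1² - 10.0787.
First three modes:
  n=1: λ₁ = 2.4π² - 10.0787 ≈ 13.608
  n=2: λ₂ = 9.6π² - 10.0787 ≈ 84.67
  n=3: λ₃ = 21.6π² - 10.0787 ≈ 203.105
Since 2.4π² ≈ 23.687 > 10.0787, all λₙ > 0.
The n=1 mode decays slowest → dominates as t → ∞.
Asymptotic: v ~ c₁ sin(πx/1) e^{-λ₁t} with decay rate λ₁ ≈ 13.608.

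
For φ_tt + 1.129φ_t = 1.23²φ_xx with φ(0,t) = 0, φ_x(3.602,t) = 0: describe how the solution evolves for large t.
φ → 0. Damping (γ=1.129) dissipates energy; oscillations decay exponentially.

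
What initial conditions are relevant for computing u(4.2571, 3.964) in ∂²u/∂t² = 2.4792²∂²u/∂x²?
Domain of dependence: [-5.5704488, 14.0846488]. Signals travel at speed 2.4792, so data within |x - 4.2571| ≤ 2.4792·3.964 = 9.8275488 can reach the point.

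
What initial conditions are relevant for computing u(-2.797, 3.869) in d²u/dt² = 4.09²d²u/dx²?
Domain of dependence: [-18.62121, 13.02721]. Signals travel at speed 4.09, so data within |x - -2.797| ≤ 4.09·3.869 = 15.82421 can reach the point.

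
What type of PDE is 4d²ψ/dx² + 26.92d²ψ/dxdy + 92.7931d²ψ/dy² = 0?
With A = 4, B = 26.92, C = 92.7931, the discriminant is -760.0032. This is an elliptic PDE.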